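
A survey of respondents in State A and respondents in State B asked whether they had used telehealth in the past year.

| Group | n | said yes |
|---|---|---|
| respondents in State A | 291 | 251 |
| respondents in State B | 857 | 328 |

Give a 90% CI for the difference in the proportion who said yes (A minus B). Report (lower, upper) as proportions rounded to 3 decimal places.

(0.437, 0.523)

First, p̂₁ = 251/291 = 0.8625; p̂₂ = 328/857 = 0.3827.
The two standard errors are √(0.8625×0.1375/291) = 0.02019 and √(0.3827×0.6173/857) = 0.01660.
Because the samples are independent, SE_diff = √(0.02019² + 0.01660²) = 0.02614.
Using z* = 1.645 for 90%, ME = 1.645 × 0.02614 = 0.04300.
p̂₁ − p̂₂ = 0.4798; interval 0.4798 ± 0.04300 gives (0.437, 0.523).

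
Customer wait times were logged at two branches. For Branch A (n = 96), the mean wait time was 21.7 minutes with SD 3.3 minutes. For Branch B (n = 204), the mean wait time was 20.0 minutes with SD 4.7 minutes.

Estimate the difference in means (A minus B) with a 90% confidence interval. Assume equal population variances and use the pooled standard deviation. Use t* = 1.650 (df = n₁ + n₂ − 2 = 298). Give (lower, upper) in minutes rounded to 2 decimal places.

Pooled variance s_p² = [95·3.3² + 203·4.7²] / (96+204−2) = 18.5195, so s_p = 4.3034.
SE_diff = s_p·√(1/n₁ + 1/n₂) = 4.3034·√(1/96 + 1/204) = 0.5326.
t* = 1.650; margin = 1.650 × 0.5326 = 0.8788.
Difference = 21.7 − 20.0 = 1.7000.
1.7000 ± 0.8788 → (0.82, 2.58).

(0.82, 2.58)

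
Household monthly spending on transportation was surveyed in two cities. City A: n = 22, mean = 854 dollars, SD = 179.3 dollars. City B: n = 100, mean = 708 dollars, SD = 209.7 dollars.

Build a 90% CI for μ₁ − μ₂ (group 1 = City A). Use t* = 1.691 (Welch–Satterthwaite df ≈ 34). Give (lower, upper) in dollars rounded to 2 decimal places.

(72.27, 219.73)

Per-group SEs: s₁/√n₁ = 179.3/√22 = 38.2269, s₂/√n₂ = 209.7/√100 = 20.9700.
Unpooled SE of the difference: √(1461.29588361 + 439.7409) = 43.6009.
Margin of error = t* · SE = 1.691 × 43.6009 = 73.7291.
x̄₁ − x̄₂ = 854 − 708 = 146.0000.
CI: 146.0000 ± 73.7291 = (72.27, 219.73).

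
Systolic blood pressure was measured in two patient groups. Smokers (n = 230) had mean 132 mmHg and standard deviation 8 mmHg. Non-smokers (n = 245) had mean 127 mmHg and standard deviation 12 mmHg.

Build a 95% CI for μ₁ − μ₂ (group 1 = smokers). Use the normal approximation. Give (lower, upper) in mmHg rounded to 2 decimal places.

Standard errors of each mean: 8/√230 = 0.5275 and 12/√245 = 0.7667.
SE(x̄₁ − x̄₂) = √(0.5275² + 0.7667²) = 0.9306 for independent samples with unequal variances.
With z* = 1.960, the margin is 1.960 × 0.9306 = 1.8240.
x̄₁ − x̄₂ = 132 − 127 = 5.0000; the interval is 5.0000 ± 1.8240 = (3.18, 6.82).

(3.18, 6.82)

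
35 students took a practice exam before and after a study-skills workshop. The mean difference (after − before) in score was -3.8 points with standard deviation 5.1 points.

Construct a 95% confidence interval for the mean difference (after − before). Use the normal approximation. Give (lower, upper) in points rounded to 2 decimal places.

(-5.49, -2.11)

This is a matched-pairs design, so SE = s_d/√n = 5.1/√35 = 0.8621.
Margin = 1.960 × 0.8621 = 1.6897; the interval is -3.8 ± 1.6897 = (-5.49, -2.11).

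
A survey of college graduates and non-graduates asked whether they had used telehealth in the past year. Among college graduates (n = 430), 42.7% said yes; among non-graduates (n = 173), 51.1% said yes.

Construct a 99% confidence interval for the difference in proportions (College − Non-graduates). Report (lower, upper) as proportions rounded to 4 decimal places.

(-0.1996, 0.0316)

Each SE is √(p̂(1−p̂)/n): √(0.4270·0.5730/430) = 0.02385 and √(0.5110·0.4890/173) = 0.03801.
SE(p̂₁ − p̂₂) = √(SE₁² + SE₂²) = √(0.0005688225 + 0.0014447601) = 0.04487, since the two samples are independent.
At 99% confidence z* = 2.576; margin = 2.576 × 0.04487 = 0.11559.
The difference is 0.4270 − 0.5110 = -0.0840, so the interval is -0.0840 ± 0.11559 = (-0.1996, 0.0316).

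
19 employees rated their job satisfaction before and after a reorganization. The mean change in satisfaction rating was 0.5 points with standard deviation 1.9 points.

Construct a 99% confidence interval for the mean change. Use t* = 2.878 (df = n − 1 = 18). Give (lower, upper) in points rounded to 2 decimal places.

Paired design: SE = s_d/√n = 1.9/√19 = 0.4359.
t* = 2.878; margin of error = 2.878 × 0.4359 = 1.2545.
0.5 ± 1.2545 → (-0.75, 1.75).

(-0.75, 1.75)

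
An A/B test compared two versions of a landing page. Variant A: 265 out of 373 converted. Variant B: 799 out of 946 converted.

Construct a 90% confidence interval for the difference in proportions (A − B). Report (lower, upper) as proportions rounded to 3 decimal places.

First, p̂₁ = 265/373 = 0.7105; p̂₂ = 799/946 = 0.8446.
The two standard errors are √(0.7105×0.2895/373) = 0.02348 and √(0.8446×0.1554/946) = 0.01178.
Because the samples are independent, SE_diff = √(0.02348² + 0.01178²) = 0.02627.
Using z* = 1.645 for 90%, ME = 1.645 × 0.02627 = 0.04321.
p̂₁ − p̂₂ = -0.1341; interval -0.1341 ± 0.04321 gives (-0.177, -0.091).

(-0.177, -0.091)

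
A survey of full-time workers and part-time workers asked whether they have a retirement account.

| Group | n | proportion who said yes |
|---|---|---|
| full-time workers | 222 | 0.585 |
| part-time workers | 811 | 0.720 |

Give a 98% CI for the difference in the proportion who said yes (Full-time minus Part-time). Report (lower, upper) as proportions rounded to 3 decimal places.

Each SE is √(p̂(1−p̂)/n): √(0.5850·0.4150/222) = 0.03307 and √(0.7200·0.2800/811) = 0.01577.
SE(p̂₁ − p̂₂) = √(SE₁² + SE₂²) = √(0.0010936249 + 0.0002486929) = 0.03664, since the two samples are independent.
At 98% confidence z* = 2.326; margin = 2.326 × 0.03664 = 0.08522.
The difference is 0.5850 − 0.7200 = -0.1350, so the interval is -0.1350 ± 0.08522 = (-0.220, -0.050).

(-0.220, -0.050)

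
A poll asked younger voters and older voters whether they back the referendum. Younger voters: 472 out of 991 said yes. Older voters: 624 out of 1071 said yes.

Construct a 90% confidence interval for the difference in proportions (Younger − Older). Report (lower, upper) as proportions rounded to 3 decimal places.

First, p̂₁ = 472/991 = 0.4763; p̂₂ = 624/1071 = 0.5826.
The two standard errors are √(0.4763×0.5237/991) = 0.01587 and √(0.5826×0.4174/1071) = 0.01507.
Because the samples are independent, SE_diff = √(0.01587² + 0.01507²) = 0.02189.
Using z* = 1.645 for 90%, ME = 1.645 × 0.02189 = 0.03601.
p̂₁ − p̂₂ = -0.1063; interval -0.1063 ± 0.03601 gives (-0.142, -0.070).

(-0.142, -0.070)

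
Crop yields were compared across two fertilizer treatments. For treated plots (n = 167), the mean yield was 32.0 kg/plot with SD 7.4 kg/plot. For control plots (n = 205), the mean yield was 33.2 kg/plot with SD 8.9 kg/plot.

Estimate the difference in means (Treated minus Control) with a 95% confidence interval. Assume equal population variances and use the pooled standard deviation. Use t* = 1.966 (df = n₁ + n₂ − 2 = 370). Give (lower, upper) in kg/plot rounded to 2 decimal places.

(-2.89, 0.49)

Pooled variance s_p² = [166·7.4² + 204·8.9²] / (167+205−2) = 68.2405, so s_p = 8.2608.
SE_diff = s_p·√(1/n₁ + 1/n₂) = 8.2608·√(1/167 + 1/205) = 0.8611.
t* = 1.966; margin = 1.966 × 0.8611 = 1.6929.
Difference = 32.0 − 33.2 = -1.2000.
-1.2000 ± 1.6929 → (-2.89, 0.49).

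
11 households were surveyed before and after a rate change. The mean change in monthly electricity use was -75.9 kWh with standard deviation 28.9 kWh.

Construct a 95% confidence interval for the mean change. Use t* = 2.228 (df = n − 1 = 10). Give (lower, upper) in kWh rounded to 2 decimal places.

(-95.31, -56.49)

This is a matched-pairs design, so SE = s_d/√n = 28.9/√11 = 8.7137.
Margin = 2.228 × 8.7137 = 19.4141; the interval is -75.9 ± 19.4141 = (-95.31, -56.49).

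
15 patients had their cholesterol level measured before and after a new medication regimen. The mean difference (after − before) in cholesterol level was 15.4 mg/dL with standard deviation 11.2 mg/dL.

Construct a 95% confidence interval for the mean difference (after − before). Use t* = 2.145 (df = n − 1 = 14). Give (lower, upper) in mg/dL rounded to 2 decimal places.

Paired design: SE = s_d/√n = 11.2/√15 = 2.8918.
t* = 2.145; margin of error = 2.145 × 2.8918 = 6.2029.
15.4 ± 6.2029 → (9.20, 21.60).

(9.20, 21.60)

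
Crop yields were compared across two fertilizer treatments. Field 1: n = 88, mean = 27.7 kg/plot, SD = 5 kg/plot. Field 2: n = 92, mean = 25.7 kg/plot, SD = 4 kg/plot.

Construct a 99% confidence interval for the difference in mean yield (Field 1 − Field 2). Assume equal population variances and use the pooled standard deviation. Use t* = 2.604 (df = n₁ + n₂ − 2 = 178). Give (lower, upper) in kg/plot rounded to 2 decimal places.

s_p = √[((n₁−1)s₁² + (n₂−1)s₂²)/(n₁+n₂−2)] = √[(87·5² + 91·4²)/178] = 4.5165.
SE = 4.5165·√(1/88 + 1/92) = 0.6734.
With t* = 2.604, margin = 2.604 × 0.6734 = 1.7535.
x̄₁ − x̄₂ = 27.7 − 25.7 = 2.0000; interval 2.0000 ± 1.7535 = (0.25, 3.75).

(0.25, 3.75)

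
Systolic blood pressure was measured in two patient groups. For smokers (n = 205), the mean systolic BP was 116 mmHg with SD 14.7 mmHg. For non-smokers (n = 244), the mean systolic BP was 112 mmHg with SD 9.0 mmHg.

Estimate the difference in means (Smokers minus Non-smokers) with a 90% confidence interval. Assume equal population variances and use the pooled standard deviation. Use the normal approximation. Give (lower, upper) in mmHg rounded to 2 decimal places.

Pooled variance s_p² = [204·14.7² + 243·9.0²] / (205+244−2) = 142.6518, so s_p = 11.9437.
SE_diff = s_p·√(1/n₁ + 1/n₂) = 11.9437·√(1/205 + 1/244) = 1.1316.
z* = 1.645; margin = 1.645 × 1.1316 = 1.8615.
Difference = 116 − 112 = 4.0000.
4.0000 ± 1.8615 → (2.14, 5.86).

(2.14, 5.86)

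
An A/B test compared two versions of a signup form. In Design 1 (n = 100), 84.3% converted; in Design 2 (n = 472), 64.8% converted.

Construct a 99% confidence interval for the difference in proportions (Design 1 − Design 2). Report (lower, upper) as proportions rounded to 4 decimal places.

(0.0855, 0.3045)

SE₁ = √(p̂₁(1−p̂₁)/n₁) = √(0.8430·0.1570/100) = 0.03638; SE₂ = √(0.6480·0.3520/472) = 0.02198.
Independent samples: SE of the difference = √(SE₁² + SE₂²) = √(0.0013235044 + 0.0004831204) = 0.04250.
z* for 99% confidence is 2.576, so the margin of error is 2.576 × 0.04250 = 0.10948.
Point estimate p̂₁ − p̂₂ = 0.8430 − 0.6480 = 0.1950.
0.1950 ± 0.10948 → (0.0855, 0.3045).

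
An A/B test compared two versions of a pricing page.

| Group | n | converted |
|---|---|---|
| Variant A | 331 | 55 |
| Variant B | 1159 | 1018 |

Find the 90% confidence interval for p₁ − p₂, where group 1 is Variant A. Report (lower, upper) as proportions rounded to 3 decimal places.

(-0.749, -0.675)

p̂₁ = 55/331 = 0.1662 and p̂₂ = 1018/1159 = 0.8783.
SE₁ = √(p̂₁(1−p̂₁)/n₁) = √(0.1662·0.8338/331) = 0.02046; SE₂ = √(0.8783·0.1217/1159) = 0.00960.
Independent samples: SE of the difference = √(SE₁² + SE₂²) = √(0.0004186116 + 0.00009216) = 0.02260.
z* for 90% confidence is 1.645, so the margin of error is 1.645 × 0.02260 = 0.03718.
Point estimate p̂₁ − p̂₂ = 0.1662 − 0.8783 = -0.7121.
-0.7121 ± 0.03718 → (-0.749, -0.675).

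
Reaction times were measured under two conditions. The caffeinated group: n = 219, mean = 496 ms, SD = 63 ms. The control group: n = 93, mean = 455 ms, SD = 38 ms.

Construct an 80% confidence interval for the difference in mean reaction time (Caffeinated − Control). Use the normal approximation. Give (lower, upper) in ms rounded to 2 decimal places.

SE₁ = s₁/√n₁ = 63/√219 = 4.2571; SE₂ = 38/√93 = 3.9404.
Independent samples, unequal variances: SE_diff = √(SE₁² + SE₂²) = √(18.12290041 + 15.52675216) = 5.8008.
z* = 1.282, so margin of error = 1.282 × 5.8008 = 7.4366.
Difference in means = 496 − 455 = 41.0000.
41.0000 ± 7.4366 → (33.56, 48.44).

(33.56, 48.44)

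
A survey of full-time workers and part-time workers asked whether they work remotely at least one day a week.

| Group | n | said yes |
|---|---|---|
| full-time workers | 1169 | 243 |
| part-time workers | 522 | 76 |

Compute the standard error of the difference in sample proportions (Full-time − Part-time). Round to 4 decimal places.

0.0195

p̂₁ = 243/1169 = 0.2079 and p̂₂ = 76/522 = 0.1456.
SE₁ = √(p̂₁(1−p̂₁)/n₁) = √(0.2079·0.7921/1169) = 0.01187; SE₂ = √(0.1456·0.8544/522) = 0.01544.
Independent samples: SE of the difference = √(SE₁² + SE₂²) = √(0.0001408969 + 0.0002383936) = 0.01948.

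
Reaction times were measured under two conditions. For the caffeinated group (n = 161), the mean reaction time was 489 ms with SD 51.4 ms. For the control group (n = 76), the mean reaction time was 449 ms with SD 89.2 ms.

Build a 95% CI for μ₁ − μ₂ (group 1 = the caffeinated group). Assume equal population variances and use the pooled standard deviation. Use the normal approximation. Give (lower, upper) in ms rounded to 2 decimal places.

(22.03, 57.97)

s_p = √[((n₁−1)s₁² + (n₂−1)s₂²)/(n₁+n₂−2)] = √[(160·51.4² + 75·89.2²)/235] = 65.8645.
SE = 65.8645·√(1/161 + 1/76) = 9.1665.
With z* = 1.960, margin = 1.960 × 9.1665 = 17.9663.
x̄₁ − x̄₂ = 489 − 449 = 40.0000; interval 40.0000 ± 17.9663 = (22.03, 57.97).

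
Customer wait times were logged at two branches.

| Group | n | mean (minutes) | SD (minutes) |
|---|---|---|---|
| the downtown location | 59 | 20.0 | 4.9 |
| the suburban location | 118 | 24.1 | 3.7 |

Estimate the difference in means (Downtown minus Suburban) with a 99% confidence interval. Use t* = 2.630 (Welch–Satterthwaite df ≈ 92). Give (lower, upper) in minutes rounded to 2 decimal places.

Per-group SEs: s₁/√n₁ = 4.9/√59 = 0.6379, s₂/√n₂ = 3.7/√118 = 0.3406.
Unpooled SE of the difference: √(0.40691641 + 0.11600836) = 0.7231.
Margin of error = t* · SE = 2.630 × 0.7231 = 1.9018.
x̄₁ − x̄₂ = 20.0 − 24.1 = -4.1000.
CI: -4.1000 ± 1.9018 = (-6.00, -2.20).

(-6.00, -2.20)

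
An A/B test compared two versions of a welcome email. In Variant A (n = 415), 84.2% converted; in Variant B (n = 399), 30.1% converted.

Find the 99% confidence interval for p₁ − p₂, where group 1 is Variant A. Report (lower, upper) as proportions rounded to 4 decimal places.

The two standard errors are √(0.8420×0.1580/415) = 0.01790 and √(0.3010×0.6990/399) = 0.02296.
Because the samples are independent, SE_diff = √(0.01790² + 0.02296²) = 0.02911.
Using z* = 2.576 for 99%, ME = 2.576 × 0.02911 = 0.07499.
p̂₁ − p̂₂ = 0.5410; interval 0.5410 ± 0.07499 gives (0.4660, 0.6160).

(0.4660, 0.6160)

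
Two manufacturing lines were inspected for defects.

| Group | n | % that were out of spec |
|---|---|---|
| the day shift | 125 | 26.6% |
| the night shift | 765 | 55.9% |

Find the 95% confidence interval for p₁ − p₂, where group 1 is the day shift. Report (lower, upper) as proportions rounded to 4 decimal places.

(-0.3781, -0.2079)

The two standard errors are √(0.2660×0.7340/125) = 0.03952 and √(0.5590×0.4410/765) = 0.01795.
Because the samples are independent, SE_diff = √(0.03952² + 0.01795²) = 0.04341.
Using z* = 1.960 for 95%, ME = 1.960 × 0.04341 = 0.08508.
p̂₁ − p̂₂ = -0.2930; interval -0.2930 ± 0.08508 gives (-0.3781, -0.2079).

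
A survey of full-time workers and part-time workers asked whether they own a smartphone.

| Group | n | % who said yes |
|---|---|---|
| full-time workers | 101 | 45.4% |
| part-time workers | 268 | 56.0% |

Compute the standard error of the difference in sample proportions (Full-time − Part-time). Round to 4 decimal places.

Each SE is √(p̂(1−p̂)/n): √(0.4540·0.5460/101) = 0.04954 and √(0.5600·0.4400/268) = 0.03032.
SE(p̂₁ − p̂₂) = √(SE₁² + SE₂²) = √(0.0024542116 + 0.0009193024) = 0.05808, since the two samples are independent.

0.0581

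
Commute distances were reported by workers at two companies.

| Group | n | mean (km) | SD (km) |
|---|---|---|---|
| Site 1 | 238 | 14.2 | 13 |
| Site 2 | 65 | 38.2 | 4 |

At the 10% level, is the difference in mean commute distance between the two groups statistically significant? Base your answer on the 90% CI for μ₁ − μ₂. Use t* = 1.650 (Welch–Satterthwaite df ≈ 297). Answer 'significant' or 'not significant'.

Standard errors of each mean: 13/√238 = 0.8427 and 4/√65 = 0.4961.
SE(x̄₁ − x̄₂) = √(0.8427² + 0.4961²) = 0.9779 for independent samples with unequal variances.
With t* = 1.650, the margin is 1.650 × 0.9779 = 1.6135.
x̄₁ − x̄₂ = 14.2 − 38.2 = -24.0000; the interval is -24.0000 ± 1.6135 = (-25.6135, -22.3865).
The interval (-25.6135, -22.3865) does not contain 0, so the difference is significant.

significant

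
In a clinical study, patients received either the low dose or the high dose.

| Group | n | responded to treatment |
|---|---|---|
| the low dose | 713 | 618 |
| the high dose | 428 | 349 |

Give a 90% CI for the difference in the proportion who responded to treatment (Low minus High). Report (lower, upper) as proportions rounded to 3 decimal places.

First, p̂₁ = 618/713 = 0.8668; p̂₂ = 349/428 = 0.8154.
The two standard errors are √(0.8668×0.1332/713) = 0.01273 and √(0.8154×0.1846/428) = 0.01875.
Because the samples are independent, SE_diff = √(0.01273² + 0.01875²) = 0.02266.
Using z* = 1.645 for 90%, ME = 1.645 × 0.02266 = 0.03728.
p̂₁ − p̂₂ = 0.0514; interval 0.0514 ± 0.03728 gives (0.014, 0.089).

(0.014, 0.089)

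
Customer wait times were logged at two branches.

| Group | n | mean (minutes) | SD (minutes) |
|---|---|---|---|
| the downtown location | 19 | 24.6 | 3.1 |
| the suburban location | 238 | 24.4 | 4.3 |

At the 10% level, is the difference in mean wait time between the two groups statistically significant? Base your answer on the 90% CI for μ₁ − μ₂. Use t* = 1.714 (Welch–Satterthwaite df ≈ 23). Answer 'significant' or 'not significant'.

SE₁ = s₁/√n₁ = 3.1/√19 = 0.7112; SE₂ = 4.3/√238 = 0.2787.
Independent samples, unequal variances: SE_diff = √(SE₁² + SE₂²) = √(0.50580544 + 0.07767369) = 0.7639.
t* = 1.714, so margin of error = 1.714 × 0.7639 = 1.3093.
Difference in means = 24.6 − 24.4 = 0.2000.
0.2000 ± 1.3093 → (-1.1093, 1.5093).
The interval (-1.1093, 1.5093) contains 0, so the difference is not significant.

not significant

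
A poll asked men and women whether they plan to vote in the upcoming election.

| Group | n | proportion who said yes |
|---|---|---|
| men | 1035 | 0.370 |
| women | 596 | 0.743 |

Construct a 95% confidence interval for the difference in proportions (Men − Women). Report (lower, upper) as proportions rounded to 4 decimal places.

(-0.4188, -0.3272)

The two standard errors are √(0.3700×0.6300/1035) = 0.01501 and √(0.7430×0.2570/596) = 0.01790.
Because the samples are independent, SE_diff = √(0.01501² + 0.01790²) = 0.02336.
Using z* = 1.960 for 95%, ME = 1.960 × 0.02336 = 0.04579.
p̂₁ − p̂₂ = -0.3730; interval -0.3730 ± 0.04579 gives (-0.4188, -0.3272).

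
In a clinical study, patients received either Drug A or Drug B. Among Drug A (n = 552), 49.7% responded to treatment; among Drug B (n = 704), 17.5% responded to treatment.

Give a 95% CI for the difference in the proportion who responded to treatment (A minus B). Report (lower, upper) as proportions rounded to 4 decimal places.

The two standard errors are √(0.4970×0.5030/552) = 0.02128 and √(0.1750×0.8250/704) = 0.01432.
Because the samples are independent, SE_diff = √(0.02128² + 0.01432²) = 0.02565.
Using z* = 1.960 for 95%, ME = 1.960 × 0.02565 = 0.05027.
p̂₁ − p̂₂ = 0.3220; interval 0.3220 ± 0.05027 gives (0.2717, 0.3723).

(0.2717, 0.3723)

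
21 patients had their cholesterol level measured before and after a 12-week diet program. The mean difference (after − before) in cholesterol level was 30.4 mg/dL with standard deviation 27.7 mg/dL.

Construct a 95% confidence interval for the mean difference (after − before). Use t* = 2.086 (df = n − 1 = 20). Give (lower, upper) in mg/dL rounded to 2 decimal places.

(17.79, 43.01)

Paired design: SE = s_d/√n = 27.7/√21 = 6.0446.
t* = 2.086; margin of error = 2.086 × 6.0446 = 12.6090.
30.4 ± 12.6090 → (17.79, 43.01).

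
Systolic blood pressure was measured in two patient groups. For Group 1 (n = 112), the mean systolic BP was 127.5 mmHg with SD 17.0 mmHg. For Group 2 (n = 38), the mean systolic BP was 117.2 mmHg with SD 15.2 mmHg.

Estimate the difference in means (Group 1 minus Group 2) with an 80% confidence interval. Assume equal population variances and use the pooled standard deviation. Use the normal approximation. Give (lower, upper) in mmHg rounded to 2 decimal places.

(6.31, 14.29)

s_p = √[((n₁−1)s₁² + (n₂−1)s₂²)/(n₁+n₂−2)] = √[(111·17.0² + 37·15.2²)/148] = 16.5683.
SE = 16.5683·√(1/112 + 1/38) = 3.1104.
With z* = 1.282, margin = 1.282 × 3.1104 = 3.9875.
x̄₁ − x̄₂ = 127.5 − 117.2 = 10.3000; interval 10.3000 ± 3.9875 = (6.31, 14.29).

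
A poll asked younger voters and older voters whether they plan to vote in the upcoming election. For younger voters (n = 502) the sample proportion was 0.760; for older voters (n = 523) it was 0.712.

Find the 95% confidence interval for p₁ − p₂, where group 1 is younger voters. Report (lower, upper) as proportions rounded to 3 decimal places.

(-0.006, 0.102)

Each SE is √(p̂(1−p̂)/n): √(0.7600·0.2400/502) = 0.01906 and √(0.7120·0.2880/523) = 0.01980.
SE(p̂₁ − p̂₂) = √(SE₁² + SE₂²) = √(0.0003632836 + 0.00039204) = 0.02748, since the two samples are independent.
At 95% confidence z* = 1.960; margin = 1.960 × 0.02748 = 0.05386.
The difference is 0.7600 − 0.7120 = 0.0480, so the interval is 0.0480 ± 0.05386 = (-0.006, 0.102).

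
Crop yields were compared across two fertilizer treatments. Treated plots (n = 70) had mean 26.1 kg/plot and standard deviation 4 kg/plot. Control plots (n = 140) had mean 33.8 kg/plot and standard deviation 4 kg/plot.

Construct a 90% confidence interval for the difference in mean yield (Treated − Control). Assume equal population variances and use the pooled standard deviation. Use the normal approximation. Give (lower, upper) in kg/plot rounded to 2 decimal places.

Pooled variance s_p² = [69·4² + 139·4²] / (70+140−2) = 16.0000, so s_p = 4.0000.
SE_diff = s_p·√(1/n₁ + 1/n₂) = 4.0000·√(1/70 + 1/140) = 0.5855.
z* = 1.645; margin = 1.645 × 0.5855 = 0.9631.
Difference = 26.1 − 33.8 = -7.7000.
-7.7000 ± 0.9631 → (-8.66, -6.74).

(-8.66, -6.74)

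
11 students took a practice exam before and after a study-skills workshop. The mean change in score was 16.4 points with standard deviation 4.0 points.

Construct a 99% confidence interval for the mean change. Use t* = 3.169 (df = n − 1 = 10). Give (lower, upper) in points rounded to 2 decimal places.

This is a matched-pairs design, so SE = s_d/√n = 4.0/√11 = 1.2060.
Margin = 3.169 × 1.2060 = 3.8218; the interval is 16.4 ± 3.8218 = (12.58, 20.22).

(12.58, 20.22)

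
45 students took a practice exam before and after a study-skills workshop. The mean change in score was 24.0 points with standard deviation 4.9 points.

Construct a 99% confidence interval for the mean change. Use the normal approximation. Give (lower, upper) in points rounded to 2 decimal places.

This is a matched-pairs design, so SE = s_d/√n = 4.9/√45 = 0.7304.
Margin = 2.576 × 0.7304 = 1.8815; the interval is 24.0 ± 1.8815 = (22.12, 25.88).

(22.12, 25.88)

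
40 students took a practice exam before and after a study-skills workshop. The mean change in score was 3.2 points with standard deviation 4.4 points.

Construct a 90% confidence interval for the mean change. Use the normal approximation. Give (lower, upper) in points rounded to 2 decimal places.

(2.06, 4.34)

Paired design: SE = s_d/√n = 4.4/√40 = 0.6957.
z* = 1.645; margin of error = 1.645 × 0.6957 = 1.1444.
3.2 ± 1.1444 → (2.06, 4.34).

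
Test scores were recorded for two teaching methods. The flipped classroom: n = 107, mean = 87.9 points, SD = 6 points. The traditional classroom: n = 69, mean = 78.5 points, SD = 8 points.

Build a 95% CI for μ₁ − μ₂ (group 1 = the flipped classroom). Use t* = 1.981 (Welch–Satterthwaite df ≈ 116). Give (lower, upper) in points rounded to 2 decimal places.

Per-group SEs: s₁/√n₁ = 6/√107 = 0.5800, s₂/√n₂ = 8/√69 = 0.9631.
Unpooled SE of the difference: √(0.3364 + 0.92756161) = 1.1243.
Margin of error = t* · SE = 1.981 × 1.1243 = 2.2272.
x̄₁ − x̄₂ = 87.9 − 78.5 = 9.4000.
CI: 9.4000 ± 2.2272 = (7.17, 11.63).

(7.17, 11.63)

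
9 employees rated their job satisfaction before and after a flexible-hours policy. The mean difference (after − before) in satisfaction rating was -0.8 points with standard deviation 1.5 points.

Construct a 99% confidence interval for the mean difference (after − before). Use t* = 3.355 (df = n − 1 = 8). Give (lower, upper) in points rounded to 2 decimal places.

This is a matched-pairs design, so SE = s_d/√n = 1.5/√9 = 0.5000.
Margin = 3.355 × 0.5000 = 1.6775; the interval is -0.8 ± 1.6775 = (-2.48, 0.88).

(-2.48, 0.88)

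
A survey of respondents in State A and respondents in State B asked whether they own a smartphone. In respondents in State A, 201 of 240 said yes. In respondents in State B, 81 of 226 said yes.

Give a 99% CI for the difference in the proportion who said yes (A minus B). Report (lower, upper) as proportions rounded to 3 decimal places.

(0.377, 0.582)

Sample proportions: 201/240 = 0.8375, 81/226 = 0.3584.
Each SE is √(p̂(1−p̂)/n): √(0.8375·0.1625/240) = 0.02381 and √(0.3584·0.6416/226) = 0.03190.
SE(p̂₁ − p̂₂) = √(SE₁² + SE₂²) = √(0.0005669161 + 0.00101761) = 0.03981, since the two samples are independent.
At 99% confidence z* = 2.576; margin = 2.576 × 0.03981 = 0.10255.
The difference is 0.8375 − 0.3584 = 0.4791, so the interval is 0.4791 ± 0.10255 = (0.377, 0.582).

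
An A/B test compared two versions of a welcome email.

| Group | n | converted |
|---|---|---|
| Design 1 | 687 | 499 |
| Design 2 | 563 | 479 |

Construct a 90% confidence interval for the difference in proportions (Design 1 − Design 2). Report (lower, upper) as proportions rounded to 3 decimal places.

(-0.162, -0.087)

Sample proportions: 499/687 = 0.7263, 479/563 = 0.8508.
Each SE is √(p̂(1−p̂)/n): √(0.7263·0.2737/687) = 0.01701 and √(0.8508·0.1492/563) = 0.01502.
SE(p̂₁ − p̂₂) = √(SE₁² + SE₂²) = √(0.0002893401 + 0.0002256004) = 0.02269, since the two samples are independent.
At 90% confidence z* = 1.645; margin = 1.645 × 0.02269 = 0.03733.
The difference is 0.7263 − 0.8508 = -0.1245, so the interval is -0.1245 ± 0.03733 = (-0.162, -0.087).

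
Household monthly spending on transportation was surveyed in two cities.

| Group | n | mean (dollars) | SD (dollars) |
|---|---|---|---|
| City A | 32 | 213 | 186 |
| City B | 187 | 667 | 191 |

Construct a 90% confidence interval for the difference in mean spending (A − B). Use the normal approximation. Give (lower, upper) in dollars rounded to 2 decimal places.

Per-group SEs: s₁/√n₁ = 186/√32 = 32.8805, s₂/√n₂ = 191/√187 = 13.9673.
Unpooled SE of the difference: √(1081.12728025 + 195.08546929) = 35.7241.
Margin of error = z* · SE = 1.645 × 35.7241 = 58.7661.
x̄₁ − x̄₂ = 213 − 667 = -454.0000.
CI: -454.0000 ± 58.7661 = (-512.77, -395.23).

(-512.77, -395.23)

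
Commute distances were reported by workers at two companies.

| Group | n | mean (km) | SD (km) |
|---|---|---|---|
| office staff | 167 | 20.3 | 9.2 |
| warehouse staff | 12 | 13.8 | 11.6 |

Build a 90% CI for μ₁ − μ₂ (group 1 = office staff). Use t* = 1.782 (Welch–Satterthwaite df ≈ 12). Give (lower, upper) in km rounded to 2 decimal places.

Standard errors of each mean: 9.2/√167 = 0.7119 and 11.6/√12 = 3.3486.
SE(x̄₁ − x̄₂) = √(0.7119² + 3.3486²) = 3.4234 for independent samples with unequal variances.
With t* = 1.782, the margin is 1.782 × 3.4234 = 6.1005.
x̄₁ − x̄₂ = 20.3 − 13.8 = 6.5000; the interval is 6.5000 ± 6.1005 = (0.40, 12.60).

(0.40, 12.60)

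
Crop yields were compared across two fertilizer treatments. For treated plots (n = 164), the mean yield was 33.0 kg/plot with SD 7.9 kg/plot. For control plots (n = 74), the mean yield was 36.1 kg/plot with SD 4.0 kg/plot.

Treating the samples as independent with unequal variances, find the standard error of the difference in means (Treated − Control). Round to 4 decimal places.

SE₁ = s₁/√n₁ = 7.9/√164 = 0.6169; SE₂ = 4.0/√74 = 0.4650.
Independent samples, unequal variances: SE_diff = √(SE₁² + SE₂²) = √(0.38056561 + 0.216225) = 0.7725.

0.7725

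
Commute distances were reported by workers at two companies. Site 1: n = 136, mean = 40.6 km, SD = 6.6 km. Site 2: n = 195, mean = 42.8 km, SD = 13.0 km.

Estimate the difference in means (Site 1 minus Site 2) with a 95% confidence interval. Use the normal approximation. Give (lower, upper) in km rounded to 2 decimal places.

Standard errors of each mean: 6.6/√136 = 0.5659 and 13.0/√195 = 0.9309.
SE(x̄₁ − x̄₂) = √(0.5659² + 0.9309²) = 1.0894 for independent samples with unequal variances.
With z* = 1.960, the margin is 1.960 × 1.0894 = 2.1352.
x̄₁ − x̄₂ = 40.6 − 42.8 = -2.2000; the interval is -2.2000 ± 2.1352 = (-4.34, -0.06).

(-4.34, -0.06)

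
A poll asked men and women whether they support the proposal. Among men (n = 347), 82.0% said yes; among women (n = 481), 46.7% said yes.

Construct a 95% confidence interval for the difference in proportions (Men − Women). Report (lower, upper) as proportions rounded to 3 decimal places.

Each SE is √(p̂(1−p̂)/n): √(0.8200·0.1800/347) = 0.02062 and √(0.4670·0.5330/481) = 0.02275.
SE(p̂₁ − p̂₂) = √(SE₁² + SE₂²) = √(0.0004251844 + 0.0005175625) = 0.03070, since the two samples are independent.
At 95% confidence z* = 1.960; margin = 1.960 × 0.03070 = 0.06017.
The difference is 0.8200 − 0.4670 = 0.3530, so the interval is 0.3530 ± 0.06017 = (0.293, 0.413).

(0.293, 0.413)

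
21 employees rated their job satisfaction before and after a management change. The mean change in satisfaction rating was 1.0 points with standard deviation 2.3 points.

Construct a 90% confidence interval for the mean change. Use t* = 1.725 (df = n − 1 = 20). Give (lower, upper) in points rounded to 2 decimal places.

This is a matched-pairs design, so SE = s_d/√n = 2.3/√21 = 0.5019.
Margin = 1.725 × 0.5019 = 0.8658; the interval is 1.0 ± 0.8658 = (0.13, 1.87).

(0.13, 1.87)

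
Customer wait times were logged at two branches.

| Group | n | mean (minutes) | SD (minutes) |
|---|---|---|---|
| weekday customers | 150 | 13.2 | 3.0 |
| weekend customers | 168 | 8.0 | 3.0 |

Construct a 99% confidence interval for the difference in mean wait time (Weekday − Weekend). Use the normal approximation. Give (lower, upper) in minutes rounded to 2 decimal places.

Standard errors of each mean: 3.0/√150 = 0.2449 and 3.0/√168 = 0.2315.
SE(x̄₁ − x̄₂) = √(0.2449² + 0.2315²) = 0.3370 for independent samples with unequal variances.
With z* = 2.576, the margin is 2.576 × 0.3370 = 0.8681.
x̄₁ − x̄₂ = 13.2 − 8.0 = 5.2000; the interval is 5.2000 ± 0.8681 = (4.33, 6.07).

(4.33, 6.07)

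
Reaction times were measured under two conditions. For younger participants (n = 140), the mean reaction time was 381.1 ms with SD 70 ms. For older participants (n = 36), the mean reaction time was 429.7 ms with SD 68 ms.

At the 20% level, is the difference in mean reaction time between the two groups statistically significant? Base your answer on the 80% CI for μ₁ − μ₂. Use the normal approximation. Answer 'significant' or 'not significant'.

significant

Standard errors of each mean: 70/√140 = 5.9161 and 68/√36 = 11.3333.
SE(x̄₁ − x̄₂) = √(5.9161² + 11.3333²) = 12.7845 for independent samples with unequal variances.
With z* = 1.282, the margin is 1.282 × 12.7845 = 16.3897.
x̄₁ − x̄₂ = 381.1 − 429.7 = -48.6000; the interval is -48.6000 ± 16.3897 = (-64.9897, -32.2103).
The interval (-64.9897, -32.2103) does not contain 0, so the difference is significant.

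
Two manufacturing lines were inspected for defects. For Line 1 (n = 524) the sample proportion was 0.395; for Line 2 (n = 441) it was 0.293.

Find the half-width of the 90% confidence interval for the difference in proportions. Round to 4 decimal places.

0.0501

Each SE is √(p̂(1−p̂)/n): √(0.3950·0.6050/524) = 0.02136 and √(0.2930·0.7070/441) = 0.02167.
SE(p̂₁ − p̂₂) = √(SE₁² + SE₂²) = √(0.0004562496 + 0.0004695889) = 0.03043, since the two samples are independent.
At 90% confidence z* = 1.645; margin = 1.645 × 0.03043 = 0.05006.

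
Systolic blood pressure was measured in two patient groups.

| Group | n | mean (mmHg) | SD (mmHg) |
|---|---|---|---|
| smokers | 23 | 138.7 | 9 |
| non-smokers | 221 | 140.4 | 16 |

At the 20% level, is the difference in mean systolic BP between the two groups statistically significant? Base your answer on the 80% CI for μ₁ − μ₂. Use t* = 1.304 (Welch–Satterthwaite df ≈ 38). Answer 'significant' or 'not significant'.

not significant

Per-group SEs: s₁/√n₁ = 9/√23 = 1.8766, s₂/√n₂ = 16/√221 = 1.0763.
Unpooled SE of the difference: √(3.52162756 + 1.15842169) = 2.1633.
Margin of error = t* · SE = 1.304 × 2.1633 = 2.8209.
x̄₁ − x̄₂ = 138.7 − 140.4 = -1.7000.
CI: -1.7000 ± 2.8209 = (-4.5209, 1.1209).
The interval (-4.5209, 1.1209) contains 0, so the difference is not significant.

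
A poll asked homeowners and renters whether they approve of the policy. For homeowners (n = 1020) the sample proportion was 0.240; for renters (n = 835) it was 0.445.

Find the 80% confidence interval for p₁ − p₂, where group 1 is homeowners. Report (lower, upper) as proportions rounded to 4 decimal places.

(-0.2329, -0.1771)

SE₁ = √(p̂₁(1−p̂₁)/n₁) = √(0.2400·0.7600/1020) = 0.01337; SE₂ = √(0.4450·0.5550/835) = 0.01720.
Independent samples: SE of the difference = √(SE₁² + SE₂²) = √(0.0001787569 + 0.00029584) = 0.02179.
z* for 80% confidence is 1.282, so the margin of error is 1.282 × 0.02179 = 0.02793.
Point estimate p̂₁ − p̂₂ = 0.2400 − 0.4450 = -0.2050.
-0.2050 ± 0.02793 → (-0.2329, -0.1771).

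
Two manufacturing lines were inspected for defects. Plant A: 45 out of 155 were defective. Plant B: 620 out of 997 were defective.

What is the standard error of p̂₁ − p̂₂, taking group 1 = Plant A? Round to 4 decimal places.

Sample proportions: 45/155 = 0.2903, 620/997 = 0.6219.
Each SE is √(p̂(1−p̂)/n): √(0.2903·0.7097/155) = 0.03646 and √(0.6219·0.3781/997) = 0.01536.
SE(p̂₁ − p̂₂) = √(SE₁² + SE₂²) = √(0.0013293316 + 0.0002359296) = 0.03956, since the two samples are independent.

0.0396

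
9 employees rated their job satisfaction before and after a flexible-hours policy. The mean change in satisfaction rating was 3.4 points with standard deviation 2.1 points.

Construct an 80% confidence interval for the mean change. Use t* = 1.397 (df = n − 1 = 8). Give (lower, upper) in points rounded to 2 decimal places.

Paired design: SE = s_d/√n = 2.1/√9 = 0.7000.
t* = 1.397; margin of error = 1.397 × 0.7000 = 0.9779.
3.4 ± 0.9779 → (2.42, 4.38).

(2.42, 4.38)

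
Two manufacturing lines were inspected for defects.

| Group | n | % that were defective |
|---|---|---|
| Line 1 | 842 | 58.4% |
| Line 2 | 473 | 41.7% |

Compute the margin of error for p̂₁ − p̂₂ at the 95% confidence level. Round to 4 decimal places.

0.0555

The two standard errors are √(0.5840×0.4160/842) = 0.01699 and √(0.4170×0.5830/473) = 0.02267.
Because the samples are independent, SE_diff = √(0.01699² + 0.02267²) = 0.02833.
Using z* = 1.960 for 95%, ME = 1.960 × 0.02833 = 0.05553.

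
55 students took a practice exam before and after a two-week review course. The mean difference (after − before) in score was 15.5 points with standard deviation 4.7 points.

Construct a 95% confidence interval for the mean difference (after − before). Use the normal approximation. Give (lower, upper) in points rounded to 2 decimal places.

This is a matched-pairs design, so SE = s_d/√n = 4.7/√55 = 0.6337.
Margin = 1.960 × 0.6337 = 1.2421; the interval is 15.5 ± 1.2421 = (14.26, 16.74).

(14.26, 16.74)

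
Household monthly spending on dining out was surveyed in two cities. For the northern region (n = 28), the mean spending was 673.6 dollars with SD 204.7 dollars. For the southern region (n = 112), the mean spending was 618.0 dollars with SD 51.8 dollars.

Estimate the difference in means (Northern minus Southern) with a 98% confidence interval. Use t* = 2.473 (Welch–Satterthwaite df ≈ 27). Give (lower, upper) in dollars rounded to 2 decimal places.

(-40.83, 152.03)

SE₁ = s₁/√n₁ = 204.7/√28 = 38.6847; SE₂ = 51.8/√112 = 4.8946.
Independent samples, unequal variances: SE_diff = √(SE₁² + SE₂²) = √(1496.50601409 + 23.95710916) = 38.9931.
t* = 2.473, so margin of error = 2.473 × 38.9931 = 96.4299.
Difference in means = 673.6 − 618.0 = 55.6000.
55.6000 ± 96.4299 → (-40.83, 152.03).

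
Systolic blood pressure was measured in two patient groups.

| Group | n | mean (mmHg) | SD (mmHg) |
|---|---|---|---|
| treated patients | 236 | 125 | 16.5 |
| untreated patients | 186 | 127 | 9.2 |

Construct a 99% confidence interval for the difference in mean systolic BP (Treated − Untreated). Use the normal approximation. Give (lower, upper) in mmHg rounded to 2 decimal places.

Standard errors of each mean: 16.5/√236 = 1.0741 and 9.2/√186 = 0.6746.
SE(x̄₁ − x̄₂) = √(1.0741² + 0.6746²) = 1.2684 for independent samples with unequal variances.
With z* = 2.576, the margin is 2.576 × 1.2684 = 3.2674.
x̄₁ − x̄₂ = 125 − 127 = -2.0000; the interval is -2.0000 ± 3.2674 = (-5.27, 1.27).

(-5.27, 1.27)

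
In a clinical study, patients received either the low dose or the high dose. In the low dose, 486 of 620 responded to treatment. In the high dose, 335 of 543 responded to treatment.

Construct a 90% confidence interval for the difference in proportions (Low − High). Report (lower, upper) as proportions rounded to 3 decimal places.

p̂₁ = 486/620 = 0.7839 and p̂₂ = 335/543 = 0.6169.
SE₁ = √(p̂₁(1−p̂₁)/n₁) = √(0.7839·0.2161/620) = 0.01653; SE₂ = √(0.6169·0.3831/543) = 0.02086.
Independent samples: SE of the difference = √(SE₁² + SE₂²) = √(0.0002732409 + 0.0004351396) = 0.02662.
z* for 90% confidence is 1.645, so the margin of error is 1.645 × 0.02662 = 0.04379.
Point estimate p̂₁ − p̂₂ = 0.7839 − 0.6169 = 0.1670.
0.1670 ± 0.04379 → (0.123, 0.211).

(0.123, 0.211)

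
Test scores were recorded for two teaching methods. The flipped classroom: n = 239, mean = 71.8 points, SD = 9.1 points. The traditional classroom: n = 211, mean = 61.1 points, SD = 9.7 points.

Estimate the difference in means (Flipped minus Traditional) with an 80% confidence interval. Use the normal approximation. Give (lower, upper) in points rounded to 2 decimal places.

Standard errors of each mean: 9.1/√239 = 0.5886 and 9.7/√211 = 0.6678.
SE(x̄₁ − x̄₂) = √(0.5886² + 0.6678²) = 0.8902 for independent samples with unequal variances.
With z* = 1.282, the margin is 1.282 × 0.8902 = 1.1412.
x̄₁ − x̄₂ = 71.8 − 61.1 = 10.7000; the interval is 10.7000 ± 1.1412 = (9.56, 11.84).

(9.56, 11.84)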